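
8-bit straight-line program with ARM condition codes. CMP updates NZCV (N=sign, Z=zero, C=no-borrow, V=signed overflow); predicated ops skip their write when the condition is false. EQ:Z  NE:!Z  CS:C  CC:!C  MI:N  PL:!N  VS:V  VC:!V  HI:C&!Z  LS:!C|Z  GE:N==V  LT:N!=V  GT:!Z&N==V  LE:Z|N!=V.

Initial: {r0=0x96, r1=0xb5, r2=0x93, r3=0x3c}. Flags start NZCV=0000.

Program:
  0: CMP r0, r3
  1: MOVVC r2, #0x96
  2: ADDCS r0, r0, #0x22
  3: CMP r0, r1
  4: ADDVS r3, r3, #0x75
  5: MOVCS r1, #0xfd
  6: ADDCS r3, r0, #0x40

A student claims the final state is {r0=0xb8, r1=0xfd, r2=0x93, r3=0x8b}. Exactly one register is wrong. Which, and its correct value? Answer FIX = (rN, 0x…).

FIX = (r3, 0xf8)

0: ✓ CMP  NZCV=0011
1: · MOVVC
2: ✓ ADDCS  r0←0xb8
3: ✓ CMP  NZCV=0010
4: · ADDVS
5: ✓ MOVCS  r1←0xfd
6: ✓ ADDCS  r3←0xf8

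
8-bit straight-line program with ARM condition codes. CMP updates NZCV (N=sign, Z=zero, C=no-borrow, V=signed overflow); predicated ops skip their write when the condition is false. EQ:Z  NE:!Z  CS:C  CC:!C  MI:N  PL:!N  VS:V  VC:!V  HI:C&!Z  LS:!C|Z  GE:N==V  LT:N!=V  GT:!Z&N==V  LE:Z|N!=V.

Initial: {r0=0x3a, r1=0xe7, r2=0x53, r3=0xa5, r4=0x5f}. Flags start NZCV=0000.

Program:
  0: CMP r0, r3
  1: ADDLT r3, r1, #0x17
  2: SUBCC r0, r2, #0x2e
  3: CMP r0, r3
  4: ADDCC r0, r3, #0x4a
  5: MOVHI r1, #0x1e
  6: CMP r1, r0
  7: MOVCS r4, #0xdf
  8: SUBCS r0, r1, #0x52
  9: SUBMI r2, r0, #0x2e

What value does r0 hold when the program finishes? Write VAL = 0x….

0: ✓ CMP  NZCV=1001
1: · ADDLT
2: ✓ SUBCC  r0←0x25
3: ✓ CMP  NZCV=1001
4: ✓ ADDCC  r0←0xef
5: · MOVHI
6: ✓ CMP  NZCV=1000
7: · MOVCS
8: · SUBCS
9: ✓ SUBMI  r2←0xc1

VAL = 0xef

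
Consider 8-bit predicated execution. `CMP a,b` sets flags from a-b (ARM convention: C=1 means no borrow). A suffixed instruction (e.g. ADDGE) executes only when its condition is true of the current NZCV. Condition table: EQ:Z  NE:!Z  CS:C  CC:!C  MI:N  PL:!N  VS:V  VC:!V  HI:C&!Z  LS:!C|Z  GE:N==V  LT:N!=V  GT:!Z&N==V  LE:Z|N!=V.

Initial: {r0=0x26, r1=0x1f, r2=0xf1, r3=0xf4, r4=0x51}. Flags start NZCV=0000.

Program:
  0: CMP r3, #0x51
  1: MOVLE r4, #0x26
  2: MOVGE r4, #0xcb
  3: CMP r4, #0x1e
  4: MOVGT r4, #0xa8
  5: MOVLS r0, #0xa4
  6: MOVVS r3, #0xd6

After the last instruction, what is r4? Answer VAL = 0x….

VAL = 0xa8

0: ✓ CMP  NZCV=1010
1: ✓ MOVLE  r4←0x26
2: · MOVGE
3: ✓ CMP  NZCV=0010
4: ✓ MOVGT  r4←0xa8
5: · MOVLS
6: · MOVVS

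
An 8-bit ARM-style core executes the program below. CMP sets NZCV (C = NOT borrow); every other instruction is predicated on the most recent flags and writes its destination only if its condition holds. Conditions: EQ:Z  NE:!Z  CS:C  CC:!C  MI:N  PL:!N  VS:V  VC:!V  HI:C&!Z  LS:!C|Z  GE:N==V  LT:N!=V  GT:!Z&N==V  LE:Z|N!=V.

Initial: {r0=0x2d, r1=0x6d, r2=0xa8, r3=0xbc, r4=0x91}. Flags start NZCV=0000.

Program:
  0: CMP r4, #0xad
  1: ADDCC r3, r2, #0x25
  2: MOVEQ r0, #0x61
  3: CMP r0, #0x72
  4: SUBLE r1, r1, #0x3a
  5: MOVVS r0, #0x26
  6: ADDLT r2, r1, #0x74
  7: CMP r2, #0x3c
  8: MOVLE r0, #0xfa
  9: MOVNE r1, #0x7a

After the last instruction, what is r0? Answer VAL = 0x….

0: ✓ CMP  NZCV=1000
1: ✓ ADDCC  r3←0xcd
2: · MOVEQ
3: ✓ CMP  NZCV=1000
4: ✓ SUBLE  r1←0x33
5: · MOVVS
6: ✓ ADDLT  r2←0xa7
7: ✓ CMP  NZCV=0011
8: ✓ MOVLE  r0←0xfa
9: ✓ MOVNE  r1←0x7a

VAL = 0xfa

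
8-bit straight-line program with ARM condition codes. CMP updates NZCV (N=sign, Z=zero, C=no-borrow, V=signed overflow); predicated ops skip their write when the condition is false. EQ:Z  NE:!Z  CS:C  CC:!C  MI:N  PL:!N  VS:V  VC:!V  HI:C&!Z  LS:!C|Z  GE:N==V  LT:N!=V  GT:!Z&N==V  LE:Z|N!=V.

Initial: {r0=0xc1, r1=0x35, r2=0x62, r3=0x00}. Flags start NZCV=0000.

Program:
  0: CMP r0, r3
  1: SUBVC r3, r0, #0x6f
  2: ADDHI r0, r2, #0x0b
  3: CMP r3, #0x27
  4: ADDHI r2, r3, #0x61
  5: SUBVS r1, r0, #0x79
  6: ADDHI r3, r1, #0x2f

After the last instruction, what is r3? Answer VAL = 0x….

VAL = 0x64

0: ✓ CMP  NZCV=1010
1: ✓ SUBVC  r3←0x52
2: ✓ ADDHI  r0←0x6d
3: ✓ CMP  NZCV=0010
4: ✓ ADDHI  r2←0xb3
5: · SUBVS
6: ✓ ADDHI  r3←0x64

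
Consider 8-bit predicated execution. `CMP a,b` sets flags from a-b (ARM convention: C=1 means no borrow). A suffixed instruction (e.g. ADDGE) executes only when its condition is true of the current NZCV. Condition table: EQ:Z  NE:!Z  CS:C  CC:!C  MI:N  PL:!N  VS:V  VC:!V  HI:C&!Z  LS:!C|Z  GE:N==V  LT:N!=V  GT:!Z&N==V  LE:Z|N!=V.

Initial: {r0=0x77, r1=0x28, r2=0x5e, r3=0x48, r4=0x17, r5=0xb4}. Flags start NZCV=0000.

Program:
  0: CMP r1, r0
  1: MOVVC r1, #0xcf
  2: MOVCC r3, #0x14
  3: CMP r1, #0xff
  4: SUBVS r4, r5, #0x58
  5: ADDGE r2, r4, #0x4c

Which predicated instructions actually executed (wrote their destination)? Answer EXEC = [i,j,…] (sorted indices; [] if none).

0: ✓ CMP  NZCV=1000
1: ✓ MOVVC  r1←0xcf
2: ✓ MOVCC  r3←0x14
3: ✓ CMP  NZCV=1000
4: · SUBVS
5: · ADDGE

EXEC = [1,2]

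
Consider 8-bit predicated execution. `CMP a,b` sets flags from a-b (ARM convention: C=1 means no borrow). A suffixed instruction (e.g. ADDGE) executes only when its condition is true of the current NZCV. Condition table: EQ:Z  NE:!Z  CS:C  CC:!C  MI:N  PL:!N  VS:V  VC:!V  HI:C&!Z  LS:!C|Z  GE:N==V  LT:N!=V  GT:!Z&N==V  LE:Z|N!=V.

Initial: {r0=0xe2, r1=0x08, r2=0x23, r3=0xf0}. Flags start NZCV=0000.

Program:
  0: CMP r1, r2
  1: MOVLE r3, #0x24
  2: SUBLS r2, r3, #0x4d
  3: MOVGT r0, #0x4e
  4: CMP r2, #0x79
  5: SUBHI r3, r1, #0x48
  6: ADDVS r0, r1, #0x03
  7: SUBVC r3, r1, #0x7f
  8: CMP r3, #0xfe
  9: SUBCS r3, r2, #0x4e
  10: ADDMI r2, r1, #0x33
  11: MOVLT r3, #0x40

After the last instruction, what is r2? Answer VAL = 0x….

VAL = 0x3b

0: ✓ CMP  NZCV=1000
1: ✓ MOVLE  r3←0x24
2: ✓ SUBLS  r2←0xd7
3: · MOVGT
4: ✓ CMP  NZCV=0011
5: ✓ SUBHI  r3←0xc0
6: ✓ ADDVS  r0←0x0b
7: · SUBVC
8: ✓ CMP  NZCV=1000
9: · SUBCS
10: ✓ ADDMI  r2←0x3b
11: ✓ MOVLT  r3←0x40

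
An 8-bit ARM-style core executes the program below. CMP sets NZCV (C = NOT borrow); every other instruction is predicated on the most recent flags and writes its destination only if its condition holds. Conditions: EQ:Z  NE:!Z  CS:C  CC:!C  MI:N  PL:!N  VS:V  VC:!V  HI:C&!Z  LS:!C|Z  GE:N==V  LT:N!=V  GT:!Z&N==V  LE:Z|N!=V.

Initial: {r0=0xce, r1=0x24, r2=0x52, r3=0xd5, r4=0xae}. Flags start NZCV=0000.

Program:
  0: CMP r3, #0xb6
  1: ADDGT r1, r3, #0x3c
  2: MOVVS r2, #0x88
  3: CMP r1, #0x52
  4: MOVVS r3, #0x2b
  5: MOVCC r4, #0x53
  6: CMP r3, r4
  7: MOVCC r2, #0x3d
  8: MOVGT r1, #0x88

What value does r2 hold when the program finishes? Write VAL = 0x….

0: ✓ CMP  NZCV=0010
1: ✓ ADDGT  r1←0x11
2: · MOVVS
3: ✓ CMP  NZCV=1000
4: · MOVVS
5: ✓ MOVCC  r4←0x53
6: ✓ CMP  NZCV=1010
7: · MOVCC
8: · MOVGT

VAL = 0x52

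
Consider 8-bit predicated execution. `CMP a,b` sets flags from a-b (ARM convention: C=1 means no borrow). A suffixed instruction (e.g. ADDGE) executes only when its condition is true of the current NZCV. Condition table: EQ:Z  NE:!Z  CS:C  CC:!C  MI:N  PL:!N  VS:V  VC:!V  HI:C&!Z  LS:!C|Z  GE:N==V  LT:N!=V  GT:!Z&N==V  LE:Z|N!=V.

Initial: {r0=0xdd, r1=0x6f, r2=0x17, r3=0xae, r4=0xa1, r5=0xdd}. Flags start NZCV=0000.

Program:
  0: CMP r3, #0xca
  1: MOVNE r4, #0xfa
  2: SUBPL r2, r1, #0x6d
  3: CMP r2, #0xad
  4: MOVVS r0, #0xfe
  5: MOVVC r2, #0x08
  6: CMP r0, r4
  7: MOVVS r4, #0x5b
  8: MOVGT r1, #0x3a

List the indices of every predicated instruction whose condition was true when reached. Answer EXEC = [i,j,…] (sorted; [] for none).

[0] flags=1000 → (cmp)
[1] flags=1000 NE?T → r4=0xfa
[2] flags=1000 PL?F → skip
[3] flags=0000 → (cmp)
[4] flags=0000 VS?F → skip
[5] flags=0000 VC?T → r2=0x08
[6] flags=1000 → (cmp)
[7] flags=1000 VS?F → skip
[8] flags=1000 GT?F → skip

EXEC = [1,5]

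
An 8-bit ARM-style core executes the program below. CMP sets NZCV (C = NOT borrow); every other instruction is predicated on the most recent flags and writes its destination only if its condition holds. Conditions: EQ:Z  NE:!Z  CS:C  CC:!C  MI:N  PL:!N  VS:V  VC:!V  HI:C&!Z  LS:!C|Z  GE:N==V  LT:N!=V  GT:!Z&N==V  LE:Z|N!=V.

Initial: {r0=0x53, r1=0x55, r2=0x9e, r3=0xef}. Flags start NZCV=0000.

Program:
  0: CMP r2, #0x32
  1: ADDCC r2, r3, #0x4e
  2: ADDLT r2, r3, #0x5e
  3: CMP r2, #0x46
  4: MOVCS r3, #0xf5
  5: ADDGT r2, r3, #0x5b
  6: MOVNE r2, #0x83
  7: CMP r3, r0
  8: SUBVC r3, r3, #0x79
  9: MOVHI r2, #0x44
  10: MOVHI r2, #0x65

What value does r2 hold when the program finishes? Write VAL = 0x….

VAL = 0x65

0: ✓ CMP  NZCV=0011
1: · ADDCC
2: ✓ ADDLT  r2←0x4d
3: ✓ CMP  NZCV=0010
4: ✓ MOVCS  r3←0xf5
5: ✓ ADDGT  r2←0x50
6: ✓ MOVNE  r2←0x83
7: ✓ CMP  NZCV=1010
8: ✓ SUBVC  r3←0x7c
9: ✓ MOVHI  r2←0x44
10: ✓ MOVHI  r2←0x65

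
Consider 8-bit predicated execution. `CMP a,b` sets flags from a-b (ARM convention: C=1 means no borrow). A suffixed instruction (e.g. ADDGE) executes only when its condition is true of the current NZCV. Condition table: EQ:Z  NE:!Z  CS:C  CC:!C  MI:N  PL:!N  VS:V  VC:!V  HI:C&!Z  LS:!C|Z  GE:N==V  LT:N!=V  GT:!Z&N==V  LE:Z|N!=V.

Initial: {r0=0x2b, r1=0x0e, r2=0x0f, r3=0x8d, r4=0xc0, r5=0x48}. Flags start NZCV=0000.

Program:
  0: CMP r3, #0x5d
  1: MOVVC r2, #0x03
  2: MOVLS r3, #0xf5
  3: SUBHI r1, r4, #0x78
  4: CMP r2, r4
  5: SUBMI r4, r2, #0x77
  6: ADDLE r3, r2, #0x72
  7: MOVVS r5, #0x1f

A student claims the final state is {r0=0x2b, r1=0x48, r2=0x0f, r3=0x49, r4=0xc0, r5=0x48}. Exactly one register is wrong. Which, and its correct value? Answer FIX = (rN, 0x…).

0: ✓ CMP  NZCV=0011
1: · MOVVC
2: · MOVLS
3: ✓ SUBHI  r1←0x48
4: ✓ CMP  NZCV=0000
5: · SUBMI
6: · ADDLE
7: · MOVVS

FIX = (r3, 0x8d)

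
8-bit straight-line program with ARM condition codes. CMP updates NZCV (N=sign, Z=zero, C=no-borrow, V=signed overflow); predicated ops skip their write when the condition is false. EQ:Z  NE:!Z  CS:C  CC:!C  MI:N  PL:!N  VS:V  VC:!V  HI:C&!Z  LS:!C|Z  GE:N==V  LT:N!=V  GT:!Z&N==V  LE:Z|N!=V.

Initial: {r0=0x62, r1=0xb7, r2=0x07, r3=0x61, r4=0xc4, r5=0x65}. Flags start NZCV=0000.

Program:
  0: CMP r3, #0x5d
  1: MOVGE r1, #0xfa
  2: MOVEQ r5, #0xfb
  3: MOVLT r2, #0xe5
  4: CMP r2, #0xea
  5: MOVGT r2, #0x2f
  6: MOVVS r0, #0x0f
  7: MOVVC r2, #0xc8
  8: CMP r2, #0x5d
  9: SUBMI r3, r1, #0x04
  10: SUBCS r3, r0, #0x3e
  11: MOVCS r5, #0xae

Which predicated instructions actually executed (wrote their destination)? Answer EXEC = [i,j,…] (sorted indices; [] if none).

[0] flags=0010 → (cmp)
[1] flags=0010 GE?T → r1=0xfa
[2] flags=0010 EQ?F → skip
[3] flags=0010 LT?F → skip
[4] flags=0000 → (cmp)
[5] flags=0000 GT?T → r2=0x2f
[6] flags=0000 VS?F → skip
[7] flags=0000 VC?T → r2=0xc8
[8] flags=0011 → (cmp)
[9] flags=0011 MI?F → skip
[10] flags=0011 CS?T → r3=0x24
[11] flags=0011 CS?T → r5=0xae

EXEC = [1,5,7,10,11]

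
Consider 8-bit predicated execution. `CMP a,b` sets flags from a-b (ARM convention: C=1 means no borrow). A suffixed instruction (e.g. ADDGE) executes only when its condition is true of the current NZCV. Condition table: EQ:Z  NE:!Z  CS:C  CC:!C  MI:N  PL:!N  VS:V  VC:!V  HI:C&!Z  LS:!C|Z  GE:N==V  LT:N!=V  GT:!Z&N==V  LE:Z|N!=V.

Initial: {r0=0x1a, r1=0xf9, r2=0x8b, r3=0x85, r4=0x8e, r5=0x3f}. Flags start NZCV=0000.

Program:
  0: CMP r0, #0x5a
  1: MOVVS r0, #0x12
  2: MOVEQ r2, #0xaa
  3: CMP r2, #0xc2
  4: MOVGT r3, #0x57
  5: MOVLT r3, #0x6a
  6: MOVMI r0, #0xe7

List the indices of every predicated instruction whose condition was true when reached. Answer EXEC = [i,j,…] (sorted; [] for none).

EXEC = [5,6]

[0] flags=1000 → (cmp)
[1] flags=1000 VS?F → skip
[2] flags=1000 EQ?F → skip
[3] flags=1000 → (cmp)
[4] flags=1000 GT?F → skip
[5] flags=1000 LT?T → r3=0x6a
[6] flags=1000 MI?T → r0=0xe7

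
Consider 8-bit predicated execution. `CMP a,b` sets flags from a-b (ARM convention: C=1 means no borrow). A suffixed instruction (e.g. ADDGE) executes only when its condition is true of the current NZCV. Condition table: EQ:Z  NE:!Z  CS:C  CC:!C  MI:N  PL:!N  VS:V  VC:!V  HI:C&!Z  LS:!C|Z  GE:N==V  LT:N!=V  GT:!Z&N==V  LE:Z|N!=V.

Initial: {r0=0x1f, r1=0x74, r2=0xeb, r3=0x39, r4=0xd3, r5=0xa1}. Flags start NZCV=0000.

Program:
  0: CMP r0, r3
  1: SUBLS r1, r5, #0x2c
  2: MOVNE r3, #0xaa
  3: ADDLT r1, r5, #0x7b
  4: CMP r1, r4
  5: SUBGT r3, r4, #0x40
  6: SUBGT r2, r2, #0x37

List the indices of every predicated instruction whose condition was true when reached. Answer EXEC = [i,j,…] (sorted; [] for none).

EXEC = [1,2,3,5,6]

0: ✓ CMP  NZCV=1000
1: ✓ SUBLS  r1←0x75
2: ✓ MOVNE  r3←0xaa
3: ✓ ADDLT  r1←0x1c
4: ✓ CMP  NZCV=0000
5: ✓ SUBGT  r3←0x93
6: ✓ SUBGT  r2←0xb4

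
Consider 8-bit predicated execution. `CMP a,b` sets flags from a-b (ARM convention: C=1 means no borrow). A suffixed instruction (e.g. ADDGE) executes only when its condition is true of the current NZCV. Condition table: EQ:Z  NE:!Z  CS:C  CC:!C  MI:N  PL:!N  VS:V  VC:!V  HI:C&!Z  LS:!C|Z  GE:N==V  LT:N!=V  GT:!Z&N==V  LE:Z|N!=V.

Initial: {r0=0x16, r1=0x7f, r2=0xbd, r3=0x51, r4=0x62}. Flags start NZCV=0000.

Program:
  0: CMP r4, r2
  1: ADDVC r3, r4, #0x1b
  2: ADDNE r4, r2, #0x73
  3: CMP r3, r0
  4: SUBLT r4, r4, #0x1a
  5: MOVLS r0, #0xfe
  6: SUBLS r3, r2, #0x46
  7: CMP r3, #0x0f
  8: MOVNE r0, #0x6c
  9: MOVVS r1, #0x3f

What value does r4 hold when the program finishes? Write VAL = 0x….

[0] flags=1001 → (cmp)
[1] flags=1001 VC?F → skip
[2] flags=1001 NE?T → r4=0x30
[3] flags=0010 → (cmp)
[4] flags=0010 LT?F → skip
[5] flags=0010 LS?F → skip
[6] flags=0010 LS?F → skip
[7] flags=0010 → (cmp)
[8] flags=0010 NE?T → r0=0x6c
[9] flags=0010 VS?F → skip

VAL = 0x30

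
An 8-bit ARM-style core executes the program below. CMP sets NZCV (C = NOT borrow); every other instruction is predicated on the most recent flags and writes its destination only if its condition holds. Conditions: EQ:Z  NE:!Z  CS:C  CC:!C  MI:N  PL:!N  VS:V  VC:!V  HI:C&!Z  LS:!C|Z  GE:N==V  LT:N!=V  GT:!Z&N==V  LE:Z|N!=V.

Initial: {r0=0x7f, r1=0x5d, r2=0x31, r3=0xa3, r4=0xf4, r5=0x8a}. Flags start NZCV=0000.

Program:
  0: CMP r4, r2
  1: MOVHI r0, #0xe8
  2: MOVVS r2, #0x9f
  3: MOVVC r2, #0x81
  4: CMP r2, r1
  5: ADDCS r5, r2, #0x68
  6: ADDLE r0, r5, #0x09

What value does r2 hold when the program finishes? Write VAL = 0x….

VAL = 0x81

[0] flags=1010 → (cmp)
[1] flags=1010 HI?T → r0=0xe8
[2] flags=1010 VS?F → skip
[3] flags=1010 VC?T → r2=0x81
[4] flags=0011 → (cmp)
[5] flags=0011 CS?T → r5=0xe9
[6] flags=0011 LE?T → r0=0xf2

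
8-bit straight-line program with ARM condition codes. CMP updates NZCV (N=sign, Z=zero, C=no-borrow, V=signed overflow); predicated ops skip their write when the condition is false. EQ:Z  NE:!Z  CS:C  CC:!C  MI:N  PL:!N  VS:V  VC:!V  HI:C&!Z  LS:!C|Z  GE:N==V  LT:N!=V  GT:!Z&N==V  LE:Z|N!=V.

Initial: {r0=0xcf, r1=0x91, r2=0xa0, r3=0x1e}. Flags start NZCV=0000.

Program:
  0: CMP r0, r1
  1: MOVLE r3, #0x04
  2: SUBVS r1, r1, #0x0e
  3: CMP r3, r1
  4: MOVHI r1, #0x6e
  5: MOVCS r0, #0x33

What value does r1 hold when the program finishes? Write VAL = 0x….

VAL = 0x91

[0] flags=0010 → (cmp)
[1] flags=0010 LE?F → skip
[2] flags=0010 VS?F → skip
[3] flags=1001 → (cmp)
[4] flags=1001 HI?F → skip
[5] flags=1001 CS?F → skip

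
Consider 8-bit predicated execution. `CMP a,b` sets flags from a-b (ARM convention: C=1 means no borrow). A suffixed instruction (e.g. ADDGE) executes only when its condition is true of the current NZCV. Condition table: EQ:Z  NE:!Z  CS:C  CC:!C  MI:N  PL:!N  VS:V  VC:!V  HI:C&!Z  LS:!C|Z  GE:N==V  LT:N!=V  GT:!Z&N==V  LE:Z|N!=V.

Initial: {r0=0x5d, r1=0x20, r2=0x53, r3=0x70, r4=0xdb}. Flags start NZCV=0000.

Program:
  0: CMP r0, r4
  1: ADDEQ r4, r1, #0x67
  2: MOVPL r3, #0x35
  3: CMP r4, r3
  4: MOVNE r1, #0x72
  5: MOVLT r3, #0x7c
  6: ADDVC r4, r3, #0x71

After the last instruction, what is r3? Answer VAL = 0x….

0: ✓ CMP  NZCV=1001
1: · ADDEQ
2: · MOVPL
3: ✓ CMP  NZCV=0011
4: ✓ MOVNE  r1←0x72
5: ✓ MOVLT  r3←0x7c
6: · ADDVC

VAL = 0x7c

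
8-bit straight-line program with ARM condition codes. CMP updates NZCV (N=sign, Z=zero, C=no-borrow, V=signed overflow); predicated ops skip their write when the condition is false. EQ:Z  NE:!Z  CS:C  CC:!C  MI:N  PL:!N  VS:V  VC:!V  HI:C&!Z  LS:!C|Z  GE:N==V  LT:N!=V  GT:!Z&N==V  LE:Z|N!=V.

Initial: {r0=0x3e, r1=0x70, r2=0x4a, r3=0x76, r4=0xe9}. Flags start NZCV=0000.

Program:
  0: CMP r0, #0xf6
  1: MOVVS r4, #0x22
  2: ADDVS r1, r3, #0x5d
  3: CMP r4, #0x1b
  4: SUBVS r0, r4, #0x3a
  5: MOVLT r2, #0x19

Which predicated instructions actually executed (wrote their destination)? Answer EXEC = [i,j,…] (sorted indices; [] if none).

0: ✓ CMP  NZCV=0000
1: · MOVVS
2: · ADDVS
3: ✓ CMP  NZCV=1010
4: · SUBVS
5: ✓ MOVLT  r2←0x19

EXEC = [5]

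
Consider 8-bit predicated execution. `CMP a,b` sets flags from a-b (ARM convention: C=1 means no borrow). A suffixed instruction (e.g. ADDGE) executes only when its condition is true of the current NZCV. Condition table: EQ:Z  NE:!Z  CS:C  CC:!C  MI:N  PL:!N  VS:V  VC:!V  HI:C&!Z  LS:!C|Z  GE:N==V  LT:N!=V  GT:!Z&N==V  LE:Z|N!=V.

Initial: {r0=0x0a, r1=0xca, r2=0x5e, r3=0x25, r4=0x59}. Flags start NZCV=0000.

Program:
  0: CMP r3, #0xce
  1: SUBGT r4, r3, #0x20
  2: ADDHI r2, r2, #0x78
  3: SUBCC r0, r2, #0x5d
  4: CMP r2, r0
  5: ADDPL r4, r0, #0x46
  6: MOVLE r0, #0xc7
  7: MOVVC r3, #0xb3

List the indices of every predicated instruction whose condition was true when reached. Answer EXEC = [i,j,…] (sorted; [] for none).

0: ✓ CMP  NZCV=0000
1: ✓ SUBGT  r4←0x05
2: · ADDHI
3: ✓ SUBCC  r0←0x01
4: ✓ CMP  NZCV=0010
5: ✓ ADDPL  r4←0x47
6: · MOVLE
7: ✓ MOVVC  r3←0xb3

EXEC = [1,3,5,7]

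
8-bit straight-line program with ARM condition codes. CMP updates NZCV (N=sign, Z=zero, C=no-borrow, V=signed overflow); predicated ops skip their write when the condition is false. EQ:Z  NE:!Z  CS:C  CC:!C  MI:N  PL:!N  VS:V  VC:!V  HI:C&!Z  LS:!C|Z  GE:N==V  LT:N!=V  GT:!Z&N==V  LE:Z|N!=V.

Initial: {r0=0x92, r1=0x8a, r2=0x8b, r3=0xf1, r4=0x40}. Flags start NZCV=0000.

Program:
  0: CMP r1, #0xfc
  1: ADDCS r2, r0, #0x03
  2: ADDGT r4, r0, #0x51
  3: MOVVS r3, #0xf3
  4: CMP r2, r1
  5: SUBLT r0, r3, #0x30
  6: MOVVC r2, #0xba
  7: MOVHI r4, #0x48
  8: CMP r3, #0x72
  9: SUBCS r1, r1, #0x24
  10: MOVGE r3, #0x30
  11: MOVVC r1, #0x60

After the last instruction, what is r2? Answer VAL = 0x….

VAL = 0xba

0: ✓ CMP  NZCV=1000
1: · ADDCS
2: · ADDGT
3: · MOVVS
4: ✓ CMP  NZCV=0010
5: · SUBLT
6: ✓ MOVVC  r2←0xba
7: ✓ MOVHI  r4←0x48
8: ✓ CMP  NZCV=0011
9: ✓ SUBCS  r1←0x66
10: · MOVGE
11: · MOVVC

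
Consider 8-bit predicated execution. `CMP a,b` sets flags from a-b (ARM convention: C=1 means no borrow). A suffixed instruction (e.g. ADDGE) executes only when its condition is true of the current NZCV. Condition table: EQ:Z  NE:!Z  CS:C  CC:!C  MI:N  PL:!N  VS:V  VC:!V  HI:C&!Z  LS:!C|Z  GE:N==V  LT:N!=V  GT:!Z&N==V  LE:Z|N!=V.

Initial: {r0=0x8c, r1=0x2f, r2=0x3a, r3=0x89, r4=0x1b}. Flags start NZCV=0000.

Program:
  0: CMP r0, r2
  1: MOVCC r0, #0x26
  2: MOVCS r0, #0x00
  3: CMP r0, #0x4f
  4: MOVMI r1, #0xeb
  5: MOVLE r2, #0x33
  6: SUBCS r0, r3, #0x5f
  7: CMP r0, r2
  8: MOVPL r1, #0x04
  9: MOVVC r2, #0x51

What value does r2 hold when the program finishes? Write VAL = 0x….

VAL = 0x51

0: ✓ CMP  NZCV=0011
1: · MOVCC
2: ✓ MOVCS  r0←0x00
3: ✓ CMP  NZCV=1000
4: ✓ MOVMI  r1←0xeb
5: ✓ MOVLE  r2←0x33
6: · SUBCS
7: ✓ CMP  NZCV=1000
8: · MOVPL
9: ✓ MOVVC  r2←0x51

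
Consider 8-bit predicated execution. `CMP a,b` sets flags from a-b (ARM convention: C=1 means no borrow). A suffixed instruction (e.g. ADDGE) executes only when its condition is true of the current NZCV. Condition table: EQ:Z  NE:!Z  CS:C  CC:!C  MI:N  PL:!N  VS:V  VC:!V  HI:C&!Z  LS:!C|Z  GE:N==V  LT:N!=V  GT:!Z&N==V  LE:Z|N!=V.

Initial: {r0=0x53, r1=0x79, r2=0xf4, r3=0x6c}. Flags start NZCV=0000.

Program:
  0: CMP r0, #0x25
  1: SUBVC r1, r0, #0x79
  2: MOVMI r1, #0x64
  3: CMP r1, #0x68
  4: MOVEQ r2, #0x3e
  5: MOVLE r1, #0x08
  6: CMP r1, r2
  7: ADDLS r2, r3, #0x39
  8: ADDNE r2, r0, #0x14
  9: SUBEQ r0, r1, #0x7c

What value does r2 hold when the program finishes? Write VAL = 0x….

VAL = 0x67

[0] flags=0010 → (cmp)
[1] flags=0010 VC?T → r1=0xda
[2] flags=0010 MI?F → skip
[3] flags=0011 → (cmp)
[4] flags=0011 EQ?F → skip
[5] flags=0011 LE?T → r1=0x08
[6] flags=0000 → (cmp)
[7] flags=0000 LS?T → r2=0xa5
[8] flags=0000 NE?T → r2=0x67
[9] flags=0000 EQ?F → skip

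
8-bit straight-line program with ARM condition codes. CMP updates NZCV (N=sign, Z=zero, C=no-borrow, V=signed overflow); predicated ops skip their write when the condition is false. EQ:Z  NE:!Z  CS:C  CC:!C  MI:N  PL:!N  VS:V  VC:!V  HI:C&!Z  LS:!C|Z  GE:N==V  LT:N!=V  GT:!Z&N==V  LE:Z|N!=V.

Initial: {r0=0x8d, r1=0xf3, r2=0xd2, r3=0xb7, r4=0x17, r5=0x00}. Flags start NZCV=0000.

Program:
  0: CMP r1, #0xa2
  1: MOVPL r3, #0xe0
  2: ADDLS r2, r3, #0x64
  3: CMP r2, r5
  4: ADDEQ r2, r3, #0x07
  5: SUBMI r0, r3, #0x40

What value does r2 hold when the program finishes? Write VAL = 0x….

VAL = 0xd2

[0] flags=0010 → (cmp)
[1] flags=0010 PL?T → r3=0xe0
[2] flags=0010 LS?F → skip
[3] flags=1010 → (cmp)
[4] flags=1010 EQ?F → skip
[5] flags=1010 MI?T → r0=0xa0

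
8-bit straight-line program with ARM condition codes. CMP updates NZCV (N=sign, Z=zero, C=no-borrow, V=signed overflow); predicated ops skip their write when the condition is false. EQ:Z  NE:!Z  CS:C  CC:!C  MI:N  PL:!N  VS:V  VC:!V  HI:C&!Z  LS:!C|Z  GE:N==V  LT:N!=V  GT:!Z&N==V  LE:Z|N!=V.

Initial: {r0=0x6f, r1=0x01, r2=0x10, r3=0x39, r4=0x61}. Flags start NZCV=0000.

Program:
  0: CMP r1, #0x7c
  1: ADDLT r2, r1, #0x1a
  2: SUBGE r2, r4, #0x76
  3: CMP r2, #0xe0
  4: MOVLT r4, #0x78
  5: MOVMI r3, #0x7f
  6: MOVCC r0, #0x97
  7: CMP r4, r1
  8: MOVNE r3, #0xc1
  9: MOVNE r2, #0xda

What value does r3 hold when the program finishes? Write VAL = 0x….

[0] flags=1000 → (cmp)
[1] flags=1000 LT?T → r2=0x1b
[2] flags=1000 GE?F → skip
[3] flags=0000 → (cmp)
[4] flags=0000 LT?F → skip
[5] flags=0000 MI?F → skip
[6] flags=0000 CC?T → r0=0x97
[7] flags=0010 → (cmp)
[8] flags=0010 NE?T → r3=0xc1
[9] flags=0010 NE?T → r2=0xda

VAL = 0xc1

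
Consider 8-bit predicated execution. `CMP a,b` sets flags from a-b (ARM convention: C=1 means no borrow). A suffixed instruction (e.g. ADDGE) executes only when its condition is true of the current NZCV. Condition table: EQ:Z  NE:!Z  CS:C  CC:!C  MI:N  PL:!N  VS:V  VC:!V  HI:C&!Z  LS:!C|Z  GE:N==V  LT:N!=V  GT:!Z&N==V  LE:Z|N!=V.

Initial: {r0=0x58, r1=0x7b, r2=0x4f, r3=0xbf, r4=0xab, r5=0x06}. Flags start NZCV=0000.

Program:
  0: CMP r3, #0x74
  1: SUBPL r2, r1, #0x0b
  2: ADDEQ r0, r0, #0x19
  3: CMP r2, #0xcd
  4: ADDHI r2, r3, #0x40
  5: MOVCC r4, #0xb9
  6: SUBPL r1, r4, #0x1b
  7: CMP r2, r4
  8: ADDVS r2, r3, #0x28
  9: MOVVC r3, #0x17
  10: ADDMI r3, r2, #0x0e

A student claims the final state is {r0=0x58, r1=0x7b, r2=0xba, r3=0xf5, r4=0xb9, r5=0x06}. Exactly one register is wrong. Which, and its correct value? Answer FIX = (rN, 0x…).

FIX = (r2, 0xe7)

0: ✓ CMP  NZCV=0011
1: ✓ SUBPL  r2←0x70
2: · ADDEQ
3: ✓ CMP  NZCV=1001
4: · ADDHI
5: ✓ MOVCC  r4←0xb9
6: · SUBPL
7: ✓ CMP  NZCV=1001
8: ✓ ADDVS  r2←0xe7
9: · MOVVC
10: ✓ ADDMI  r3←0xf5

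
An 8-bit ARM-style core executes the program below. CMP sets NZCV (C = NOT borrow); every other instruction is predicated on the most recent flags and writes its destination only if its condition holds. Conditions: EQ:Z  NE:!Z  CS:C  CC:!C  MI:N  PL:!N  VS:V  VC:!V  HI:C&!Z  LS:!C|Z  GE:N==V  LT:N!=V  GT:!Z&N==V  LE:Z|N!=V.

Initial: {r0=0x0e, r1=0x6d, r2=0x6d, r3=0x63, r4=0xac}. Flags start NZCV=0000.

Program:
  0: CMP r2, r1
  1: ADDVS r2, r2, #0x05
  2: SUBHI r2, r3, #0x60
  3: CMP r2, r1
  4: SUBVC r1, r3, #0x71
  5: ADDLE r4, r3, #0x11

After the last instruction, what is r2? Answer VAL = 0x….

VAL = 0x6d

0: ✓ CMP  NZCV=0110
1: · ADDVS
2: · SUBHI
3: ✓ CMP  NZCV=0110
4: ✓ SUBVC  r1←0xf2
5: ✓ ADDLE  r4←0x74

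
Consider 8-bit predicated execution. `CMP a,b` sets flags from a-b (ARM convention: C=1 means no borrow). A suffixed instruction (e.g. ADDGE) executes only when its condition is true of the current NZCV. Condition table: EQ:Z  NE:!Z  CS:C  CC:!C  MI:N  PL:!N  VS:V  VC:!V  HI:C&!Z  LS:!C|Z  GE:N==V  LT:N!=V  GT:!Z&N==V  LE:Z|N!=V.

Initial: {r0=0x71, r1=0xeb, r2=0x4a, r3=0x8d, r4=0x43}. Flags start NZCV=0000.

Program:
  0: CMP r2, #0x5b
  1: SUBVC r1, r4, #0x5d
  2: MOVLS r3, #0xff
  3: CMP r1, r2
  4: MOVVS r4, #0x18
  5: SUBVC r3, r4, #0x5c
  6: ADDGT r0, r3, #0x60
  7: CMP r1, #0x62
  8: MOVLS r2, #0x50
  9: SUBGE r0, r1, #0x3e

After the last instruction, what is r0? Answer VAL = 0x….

VAL = 0x71

0: ✓ CMP  NZCV=1000
1: ✓ SUBVC  r1←0xe6
2: ✓ MOVLS  r3←0xff
3: ✓ CMP  NZCV=1010
4: · MOVVS
5: ✓ SUBVC  r3←0xe7
6: · ADDGT
7: ✓ CMP  NZCV=1010
8: · MOVLS
9: · SUBGE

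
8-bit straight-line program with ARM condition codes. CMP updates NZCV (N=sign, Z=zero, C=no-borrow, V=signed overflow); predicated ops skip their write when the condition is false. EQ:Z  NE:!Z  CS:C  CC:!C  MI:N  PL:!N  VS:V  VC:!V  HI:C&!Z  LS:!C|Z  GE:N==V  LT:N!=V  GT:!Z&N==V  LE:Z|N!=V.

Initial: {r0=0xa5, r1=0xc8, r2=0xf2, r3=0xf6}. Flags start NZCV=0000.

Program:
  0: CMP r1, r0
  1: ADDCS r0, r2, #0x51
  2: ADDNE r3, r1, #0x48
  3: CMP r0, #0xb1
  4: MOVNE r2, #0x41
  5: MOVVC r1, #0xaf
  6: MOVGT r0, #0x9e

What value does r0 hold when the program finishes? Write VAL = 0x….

[0] flags=0010 → (cmp)
[1] flags=0010 CS?T → r0=0x43
[2] flags=0010 NE?T → r3=0x10
[3] flags=1001 → (cmp)
[4] flags=1001 NE?T → r2=0x41
[5] flags=1001 VC?F → skip
[6] flags=1001 GT?T → r0=0x9e

VAL = 0x9e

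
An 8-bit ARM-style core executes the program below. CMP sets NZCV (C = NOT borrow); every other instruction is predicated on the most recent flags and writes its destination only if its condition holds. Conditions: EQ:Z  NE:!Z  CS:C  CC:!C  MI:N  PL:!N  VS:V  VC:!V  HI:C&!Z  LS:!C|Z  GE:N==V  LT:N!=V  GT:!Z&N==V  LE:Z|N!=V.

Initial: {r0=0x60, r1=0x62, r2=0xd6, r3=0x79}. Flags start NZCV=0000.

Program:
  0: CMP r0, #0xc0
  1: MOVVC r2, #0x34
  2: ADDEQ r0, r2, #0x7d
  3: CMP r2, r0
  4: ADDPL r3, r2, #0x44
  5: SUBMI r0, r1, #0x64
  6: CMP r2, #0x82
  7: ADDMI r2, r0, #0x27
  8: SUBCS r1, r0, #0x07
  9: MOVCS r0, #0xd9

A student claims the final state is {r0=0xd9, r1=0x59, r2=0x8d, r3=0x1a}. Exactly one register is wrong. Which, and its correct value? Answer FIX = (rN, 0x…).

[0] flags=1001 → (cmp)
[1] flags=1001 VC?F → skip
[2] flags=1001 EQ?F → skip
[3] flags=0011 → (cmp)
[4] flags=0011 PL?T → r3=0x1a
[5] flags=0011 MI?F → skip
[6] flags=0010 → (cmp)
[7] flags=0010 MI?F → skip
[8] flags=0010 CS?T → r1=0x59
[9] flags=0010 CS?T → r0=0xd9

FIX = (r2, 0xd6)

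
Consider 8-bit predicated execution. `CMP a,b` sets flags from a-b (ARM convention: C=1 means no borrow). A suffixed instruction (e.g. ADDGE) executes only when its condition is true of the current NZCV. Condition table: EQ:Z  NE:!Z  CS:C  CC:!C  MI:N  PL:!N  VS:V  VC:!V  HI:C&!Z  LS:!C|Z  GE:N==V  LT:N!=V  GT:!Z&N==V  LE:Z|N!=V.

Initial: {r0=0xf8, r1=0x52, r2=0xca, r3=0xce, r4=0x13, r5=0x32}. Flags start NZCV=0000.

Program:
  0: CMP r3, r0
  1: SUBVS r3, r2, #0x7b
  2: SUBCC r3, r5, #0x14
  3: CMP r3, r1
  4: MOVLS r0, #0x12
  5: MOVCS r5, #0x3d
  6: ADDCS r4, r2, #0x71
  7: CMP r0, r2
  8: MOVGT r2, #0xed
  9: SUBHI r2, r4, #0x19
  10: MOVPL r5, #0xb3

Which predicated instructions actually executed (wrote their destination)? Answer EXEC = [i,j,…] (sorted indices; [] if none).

[0] flags=1000 → (cmp)
[1] flags=1000 VS?F → skip
[2] flags=1000 CC?T → r3=0x1e
[3] flags=1000 → (cmp)
[4] flags=1000 LS?T → r0=0x12
[5] flags=1000 CS?F → skip
[6] flags=1000 CS?F → skip
[7] flags=0000 → (cmp)
[8] flags=0000 GT?T → r2=0xed
[9] flags=0000 HI?F → skip
[10] flags=0000 PL?T → r5=0xb3

EXEC = [2,4,8,10]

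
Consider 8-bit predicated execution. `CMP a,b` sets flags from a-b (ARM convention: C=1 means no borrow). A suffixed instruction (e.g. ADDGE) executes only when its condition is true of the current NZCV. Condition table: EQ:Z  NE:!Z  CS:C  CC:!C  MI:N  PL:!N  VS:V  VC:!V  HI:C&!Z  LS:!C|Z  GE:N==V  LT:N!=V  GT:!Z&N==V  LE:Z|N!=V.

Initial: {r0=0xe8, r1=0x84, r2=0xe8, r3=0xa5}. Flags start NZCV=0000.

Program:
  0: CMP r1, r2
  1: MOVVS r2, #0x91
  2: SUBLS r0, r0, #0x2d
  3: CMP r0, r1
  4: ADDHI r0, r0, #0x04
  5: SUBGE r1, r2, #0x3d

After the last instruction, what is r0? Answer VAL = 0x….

[0] flags=1000 → (cmp)
[1] flags=1000 VS?F → skip
[2] flags=1000 LS?T → r0=0xbb
[3] flags=0010 → (cmp)
[4] flags=0010 HI?T → r0=0xbf
[5] flags=0010 GE?T → r1=0xab

VAL = 0xbf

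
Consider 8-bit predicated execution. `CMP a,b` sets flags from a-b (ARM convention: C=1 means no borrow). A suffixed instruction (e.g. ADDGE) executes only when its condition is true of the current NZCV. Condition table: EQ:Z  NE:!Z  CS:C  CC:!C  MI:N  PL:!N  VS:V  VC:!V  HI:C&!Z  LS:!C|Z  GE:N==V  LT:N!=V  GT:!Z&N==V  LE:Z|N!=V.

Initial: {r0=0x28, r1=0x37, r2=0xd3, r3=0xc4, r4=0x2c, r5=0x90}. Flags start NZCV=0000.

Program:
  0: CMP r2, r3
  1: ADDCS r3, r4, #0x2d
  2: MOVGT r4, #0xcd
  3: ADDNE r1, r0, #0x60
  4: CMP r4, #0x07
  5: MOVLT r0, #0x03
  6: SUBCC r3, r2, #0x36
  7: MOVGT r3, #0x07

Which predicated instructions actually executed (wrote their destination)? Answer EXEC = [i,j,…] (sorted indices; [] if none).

EXEC = [1,2,3,5]

0: ✓ CMP  NZCV=0010
1: ✓ ADDCS  r3←0x59
2: ✓ MOVGT  r4←0xcd
3: ✓ ADDNE  r1←0x88
4: ✓ CMP  NZCV=1010
5: ✓ MOVLT  r0←0x03
6: · SUBCC
7: · MOVGT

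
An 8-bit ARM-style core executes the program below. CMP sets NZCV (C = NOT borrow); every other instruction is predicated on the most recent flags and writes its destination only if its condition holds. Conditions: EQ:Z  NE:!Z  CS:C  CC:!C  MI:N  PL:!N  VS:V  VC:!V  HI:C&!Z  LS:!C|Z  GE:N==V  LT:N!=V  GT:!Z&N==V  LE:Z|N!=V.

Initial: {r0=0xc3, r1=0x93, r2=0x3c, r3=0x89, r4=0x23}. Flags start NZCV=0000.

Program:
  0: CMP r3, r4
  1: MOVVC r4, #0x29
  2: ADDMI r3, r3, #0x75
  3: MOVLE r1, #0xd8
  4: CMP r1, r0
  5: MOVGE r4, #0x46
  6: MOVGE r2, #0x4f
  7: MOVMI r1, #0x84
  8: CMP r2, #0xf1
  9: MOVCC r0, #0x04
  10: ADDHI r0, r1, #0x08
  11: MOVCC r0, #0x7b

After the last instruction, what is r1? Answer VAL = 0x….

[0] flags=0011 → (cmp)
[1] flags=0011 VC?F → skip
[2] flags=0011 MI?F → skip
[3] flags=0011 LE?T → r1=0xd8
[4] flags=0010 → (cmp)
[5] flags=0010 GE?T → r4=0x46
[6] flags=0010 GE?T → r2=0x4f
[7] flags=0010 MI?F → skip
[8] flags=0000 → (cmp)
[9] flags=0000 CC?T → r0=0x04
[10] flags=0000 HI?F → skip
[11] flags=0000 CC?T → r0=0x7b

VAL = 0xd8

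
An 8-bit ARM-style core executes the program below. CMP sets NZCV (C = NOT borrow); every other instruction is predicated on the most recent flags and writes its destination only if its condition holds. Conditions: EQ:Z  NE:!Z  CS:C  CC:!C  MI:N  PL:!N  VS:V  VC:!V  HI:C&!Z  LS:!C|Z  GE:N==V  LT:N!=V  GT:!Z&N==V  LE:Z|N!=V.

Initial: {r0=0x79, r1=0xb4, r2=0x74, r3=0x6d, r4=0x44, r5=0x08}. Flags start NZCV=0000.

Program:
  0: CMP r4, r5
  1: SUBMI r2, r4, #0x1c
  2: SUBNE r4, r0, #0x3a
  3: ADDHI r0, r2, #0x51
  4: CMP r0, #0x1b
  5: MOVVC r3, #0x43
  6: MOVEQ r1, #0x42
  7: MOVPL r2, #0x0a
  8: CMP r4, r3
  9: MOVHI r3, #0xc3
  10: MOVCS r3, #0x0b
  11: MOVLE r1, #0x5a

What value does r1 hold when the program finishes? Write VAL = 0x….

VAL = 0x5a

0: ✓ CMP  NZCV=0010
1: · SUBMI
2: ✓ SUBNE  r4←0x3f
3: ✓ ADDHI  r0←0xc5
4: ✓ CMP  NZCV=1010
5: ✓ MOVVC  r3←0x43
6: · MOVEQ
7: · MOVPL
8: ✓ CMP  NZCV=1000
9: · MOVHI
10: · MOVCS
11: ✓ MOVLE  r1←0x5a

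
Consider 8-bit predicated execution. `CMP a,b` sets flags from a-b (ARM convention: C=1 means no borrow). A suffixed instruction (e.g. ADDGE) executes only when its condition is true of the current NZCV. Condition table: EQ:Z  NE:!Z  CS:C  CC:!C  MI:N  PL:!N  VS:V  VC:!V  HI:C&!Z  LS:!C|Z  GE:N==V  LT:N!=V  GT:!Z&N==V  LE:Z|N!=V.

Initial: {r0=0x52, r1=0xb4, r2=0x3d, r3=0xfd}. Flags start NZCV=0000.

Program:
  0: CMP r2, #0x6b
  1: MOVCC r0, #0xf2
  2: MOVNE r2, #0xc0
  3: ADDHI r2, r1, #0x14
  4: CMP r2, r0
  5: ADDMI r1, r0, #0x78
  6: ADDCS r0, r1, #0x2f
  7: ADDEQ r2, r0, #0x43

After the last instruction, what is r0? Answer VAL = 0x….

VAL = 0xf2

[0] flags=1000 → (cmp)
[1] flags=1000 CC?T → r0=0xf2
[2] flags=1000 NE?T → r2=0xc0
[3] flags=1000 HI?F → skip
[4] flags=1000 → (cmp)
[5] flags=1000 MI?T → r1=0x6a
[6] flags=1000 CS?F → skip
[7] flags=1000 EQ?F → skip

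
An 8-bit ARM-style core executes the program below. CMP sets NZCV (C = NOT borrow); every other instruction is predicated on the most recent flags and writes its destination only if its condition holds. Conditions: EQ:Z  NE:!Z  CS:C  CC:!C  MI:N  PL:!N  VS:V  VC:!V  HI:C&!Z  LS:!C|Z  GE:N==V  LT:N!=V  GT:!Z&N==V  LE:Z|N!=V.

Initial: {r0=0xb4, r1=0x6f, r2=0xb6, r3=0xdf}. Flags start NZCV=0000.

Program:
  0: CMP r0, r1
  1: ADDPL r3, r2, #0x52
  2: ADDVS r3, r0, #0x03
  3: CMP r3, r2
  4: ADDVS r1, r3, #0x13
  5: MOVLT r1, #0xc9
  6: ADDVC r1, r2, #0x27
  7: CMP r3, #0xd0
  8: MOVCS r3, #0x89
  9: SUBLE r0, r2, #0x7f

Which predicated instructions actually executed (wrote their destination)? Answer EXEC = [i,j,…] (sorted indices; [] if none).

0: ✓ CMP  NZCV=0011
1: ✓ ADDPL  r3←0x08
2: ✓ ADDVS  r3←0xb7
3: ✓ CMP  NZCV=0010
4: · ADDVS
5: · MOVLT
6: ✓ ADDVC  r1←0xdd
7: ✓ CMP  NZCV=1000
8: · MOVCS
9: ✓ SUBLE  r0←0x37

EXEC = [1,2,6,9]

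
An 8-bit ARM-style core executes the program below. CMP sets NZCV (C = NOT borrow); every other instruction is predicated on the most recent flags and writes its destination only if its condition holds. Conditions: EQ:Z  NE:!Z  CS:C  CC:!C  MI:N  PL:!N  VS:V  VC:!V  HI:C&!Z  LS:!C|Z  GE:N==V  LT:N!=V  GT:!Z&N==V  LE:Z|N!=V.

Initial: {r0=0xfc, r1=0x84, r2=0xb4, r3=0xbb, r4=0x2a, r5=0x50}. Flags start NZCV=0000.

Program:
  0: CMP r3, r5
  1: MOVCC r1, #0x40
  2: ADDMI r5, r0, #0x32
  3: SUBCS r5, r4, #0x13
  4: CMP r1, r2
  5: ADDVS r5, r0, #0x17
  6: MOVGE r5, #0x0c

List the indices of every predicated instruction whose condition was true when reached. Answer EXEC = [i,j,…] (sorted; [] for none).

[0] flags=0011 → (cmp)
[1] flags=0011 CC?F → skip
[2] flags=0011 MI?F → skip
[3] flags=0011 CS?T → r5=0x17
[4] flags=1000 → (cmp)
[5] flags=1000 VS?F → skip
[6] flags=1000 GE?F → skip

EXEC = [3]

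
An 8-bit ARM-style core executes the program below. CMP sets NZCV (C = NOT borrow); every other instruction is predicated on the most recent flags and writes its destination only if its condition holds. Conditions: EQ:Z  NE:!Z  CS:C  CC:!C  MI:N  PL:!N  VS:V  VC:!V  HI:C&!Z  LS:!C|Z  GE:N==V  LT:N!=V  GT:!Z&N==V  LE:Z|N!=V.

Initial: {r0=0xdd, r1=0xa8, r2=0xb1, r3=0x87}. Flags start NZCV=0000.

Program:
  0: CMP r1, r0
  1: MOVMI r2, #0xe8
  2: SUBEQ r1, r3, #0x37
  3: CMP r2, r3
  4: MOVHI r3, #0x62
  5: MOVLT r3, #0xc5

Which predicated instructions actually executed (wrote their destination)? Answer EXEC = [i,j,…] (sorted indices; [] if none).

[0] flags=1000 → (cmp)
[1] flags=1000 MI?T → r2=0xe8
[2] flags=1000 EQ?F → skip
[3] flags=0010 → (cmp)
[4] flags=0010 HI?T → r3=0x62
[5] flags=0010 LT?F → skip

EXEC = [1,4]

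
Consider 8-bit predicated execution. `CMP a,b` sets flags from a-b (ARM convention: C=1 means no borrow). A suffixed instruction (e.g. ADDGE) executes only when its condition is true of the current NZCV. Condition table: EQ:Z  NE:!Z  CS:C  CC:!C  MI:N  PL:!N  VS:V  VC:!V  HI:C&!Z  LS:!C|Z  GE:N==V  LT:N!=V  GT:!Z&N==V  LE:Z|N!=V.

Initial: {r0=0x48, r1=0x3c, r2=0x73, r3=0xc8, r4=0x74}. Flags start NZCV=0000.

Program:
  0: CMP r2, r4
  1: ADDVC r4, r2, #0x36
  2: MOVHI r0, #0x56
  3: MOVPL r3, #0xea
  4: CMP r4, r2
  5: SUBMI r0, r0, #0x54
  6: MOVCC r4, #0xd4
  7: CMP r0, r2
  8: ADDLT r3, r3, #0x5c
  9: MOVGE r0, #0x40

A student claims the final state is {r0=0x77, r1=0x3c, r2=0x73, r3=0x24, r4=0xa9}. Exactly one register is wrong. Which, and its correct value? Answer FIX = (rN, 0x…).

FIX = (r0, 0x48)

0: ✓ CMP  NZCV=1000
1: ✓ ADDVC  r4←0xa9
2: · MOVHI
3: · MOVPL
4: ✓ CMP  NZCV=0011
5: · SUBMI
6: · MOVCC
7: ✓ CMP  NZCV=1000
8: ✓ ADDLT  r3←0x24
9: · MOVGE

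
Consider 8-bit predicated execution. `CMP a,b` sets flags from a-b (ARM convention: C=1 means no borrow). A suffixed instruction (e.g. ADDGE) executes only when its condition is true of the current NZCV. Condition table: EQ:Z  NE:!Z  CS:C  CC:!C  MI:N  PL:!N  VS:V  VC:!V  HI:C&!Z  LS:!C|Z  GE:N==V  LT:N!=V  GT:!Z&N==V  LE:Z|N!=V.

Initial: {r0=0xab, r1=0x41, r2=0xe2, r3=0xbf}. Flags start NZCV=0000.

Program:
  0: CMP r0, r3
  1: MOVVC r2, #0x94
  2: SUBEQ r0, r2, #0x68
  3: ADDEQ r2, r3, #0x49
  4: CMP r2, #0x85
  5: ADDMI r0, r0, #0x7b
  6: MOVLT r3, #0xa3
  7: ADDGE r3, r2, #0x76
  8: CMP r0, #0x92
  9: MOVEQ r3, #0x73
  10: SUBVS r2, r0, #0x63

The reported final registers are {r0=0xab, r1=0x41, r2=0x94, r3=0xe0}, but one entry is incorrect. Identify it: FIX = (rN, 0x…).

FIX = (r3, 0x0a)

0: ✓ CMP  NZCV=1000
1: ✓ MOVVC  r2←0x94
2: · SUBEQ
3: · ADDEQ
4: ✓ CMP  NZCV=0010
5: · ADDMI
6: · MOVLT
7: ✓ ADDGE  r3←0x0a
8: ✓ CMP  NZCV=0010
9: · MOVEQ
10: · SUBVS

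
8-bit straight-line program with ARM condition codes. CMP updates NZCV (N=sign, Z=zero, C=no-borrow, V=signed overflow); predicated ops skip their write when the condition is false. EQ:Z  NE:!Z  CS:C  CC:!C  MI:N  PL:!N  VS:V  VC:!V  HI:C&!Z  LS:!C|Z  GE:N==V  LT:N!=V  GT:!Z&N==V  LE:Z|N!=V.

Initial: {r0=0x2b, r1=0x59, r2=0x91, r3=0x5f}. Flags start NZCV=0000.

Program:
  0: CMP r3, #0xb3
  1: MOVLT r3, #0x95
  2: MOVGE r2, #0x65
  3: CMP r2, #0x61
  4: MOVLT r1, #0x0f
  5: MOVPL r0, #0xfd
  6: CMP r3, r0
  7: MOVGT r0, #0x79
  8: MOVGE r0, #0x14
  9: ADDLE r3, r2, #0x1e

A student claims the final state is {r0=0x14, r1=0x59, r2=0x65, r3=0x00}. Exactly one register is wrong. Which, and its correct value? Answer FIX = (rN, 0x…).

FIX = (r3, 0x5f)

[0] flags=1001 → (cmp)
[1] flags=1001 LT?F → skip
[2] flags=1001 GE?T → r2=0x65
[3] flags=0010 → (cmp)
[4] flags=0010 LT?F → skip
[5] flags=0010 PL?T → r0=0xfd
[6] flags=0000 → (cmp)
[7] flags=0000 GT?T → r0=0x79
[8] flags=0000 GE?T → r0=0x14
[9] flags=0000 LE?F → skip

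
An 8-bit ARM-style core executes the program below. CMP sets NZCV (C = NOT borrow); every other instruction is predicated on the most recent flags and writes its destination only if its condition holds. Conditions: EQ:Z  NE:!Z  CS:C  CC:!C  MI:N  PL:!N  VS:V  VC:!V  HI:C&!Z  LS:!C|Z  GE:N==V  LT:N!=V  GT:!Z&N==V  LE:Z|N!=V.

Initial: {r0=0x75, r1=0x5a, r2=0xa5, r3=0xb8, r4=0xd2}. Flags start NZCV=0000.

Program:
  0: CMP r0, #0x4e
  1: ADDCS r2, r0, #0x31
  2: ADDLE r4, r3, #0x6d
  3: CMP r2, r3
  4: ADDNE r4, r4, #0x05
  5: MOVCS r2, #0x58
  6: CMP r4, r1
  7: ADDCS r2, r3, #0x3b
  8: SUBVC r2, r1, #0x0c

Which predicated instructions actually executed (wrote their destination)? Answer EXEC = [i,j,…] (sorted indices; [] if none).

EXEC = [1,4,7]

[0] flags=0010 → (cmp)
[1] flags=0010 CS?T → r2=0xa6
[2] flags=0010 LE?F → skip
[3] flags=1000 → (cmp)
[4] flags=1000 NE?T → r4=0xd7
[5] flags=1000 CS?F → skip
[6] flags=0011 → (cmp)
[7] flags=0011 CS?T → r2=0xf3
[8] flags=0011 VC?F → skip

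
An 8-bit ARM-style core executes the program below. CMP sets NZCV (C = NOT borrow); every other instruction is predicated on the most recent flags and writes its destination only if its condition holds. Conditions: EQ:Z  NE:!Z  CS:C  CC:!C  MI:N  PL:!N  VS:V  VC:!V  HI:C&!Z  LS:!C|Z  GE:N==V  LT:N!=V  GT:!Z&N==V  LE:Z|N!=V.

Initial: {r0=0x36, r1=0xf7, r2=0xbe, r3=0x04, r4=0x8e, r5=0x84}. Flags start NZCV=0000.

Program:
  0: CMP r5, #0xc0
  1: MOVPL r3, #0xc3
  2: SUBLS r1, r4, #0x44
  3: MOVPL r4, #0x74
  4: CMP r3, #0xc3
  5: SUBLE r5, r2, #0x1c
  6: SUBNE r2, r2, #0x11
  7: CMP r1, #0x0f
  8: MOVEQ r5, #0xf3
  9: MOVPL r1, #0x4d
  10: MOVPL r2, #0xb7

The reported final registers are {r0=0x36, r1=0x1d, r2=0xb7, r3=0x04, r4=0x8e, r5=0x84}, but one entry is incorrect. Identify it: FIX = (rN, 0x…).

0: ✓ CMP  NZCV=1000
1: · MOVPL
2: ✓ SUBLS  r1←0x4a
3: · MOVPL
4: ✓ CMP  NZCV=0000
5: · SUBLE
6: ✓ SUBNE  r2←0xad
7: ✓ CMP  NZCV=0010
8: · MOVEQ
9: ✓ MOVPL  r1←0x4d
10: ✓ MOVPL  r2←0xb7

FIX = (r1, 0x4d)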